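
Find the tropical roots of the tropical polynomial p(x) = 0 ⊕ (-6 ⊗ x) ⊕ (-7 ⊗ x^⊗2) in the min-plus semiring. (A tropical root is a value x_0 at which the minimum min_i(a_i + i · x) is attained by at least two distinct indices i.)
Roots: {1, 6}

Each tropical root is a break point of the lower envelope of the lines y = a_i + i · x (there are 3 lines, with slopes 0, 1, ..., 2). Only the lines that attain the minimum somewhere contribute to roots; other lines are dominated. Here the surviving (envelope) indices are i = 2, i = 1, i = 0.
Intersections between consecutive envelope lines give the roots: for adjacent envelope indices i < j the intersection is x = (a_i − a_j) / (j − i). Reading off the sorted break points: {1, 6}.
Verification: at each break x_0, at least two indices attain the minimum of min_i(a_i + i · x_0).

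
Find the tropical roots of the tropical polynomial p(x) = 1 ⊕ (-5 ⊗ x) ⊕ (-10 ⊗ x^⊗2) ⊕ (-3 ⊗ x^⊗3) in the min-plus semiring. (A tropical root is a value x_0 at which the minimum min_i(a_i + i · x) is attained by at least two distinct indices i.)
Roots: {-7, 5, 6}

Each tropical root is a break point of the lower envelope of the lines y = a_i + i · x (there are 4 lines, with slopes 0, 1, ..., 3). Only the lines that attain the minimum somewhere contribute to roots; other lines are dominated. Here the surviving (envelope) indices are i = 3, i = 2, i = 1, i = 0.
Intersections between consecutive envelope lines give the roots: for adjacent envelope indices i < j the intersection is x = (a_i − a_j) / (j − i). Reading off the sorted break points: {-7, 5, 6}.
Verification: at each break x_0, at least two indices attain the minimum of min_i(a_i + i · x_0).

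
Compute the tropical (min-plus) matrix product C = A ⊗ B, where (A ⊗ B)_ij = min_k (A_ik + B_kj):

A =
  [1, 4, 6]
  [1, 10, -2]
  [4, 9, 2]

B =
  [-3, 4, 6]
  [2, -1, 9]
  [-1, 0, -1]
A ⊗ B =
  [-2, 3, 5]
  [-3, -2, -3]
  [1, 2, 1]

Apply the min-plus product entry-by-entry:
  C[0][0] = min over k of (A[0][0] + B[0][0] = 1 + -3 = -2, A[0][1] + B[1][0] = 4 + 2 = 6, A[0][2] + B[2][0] = 6 + -1 = 5) = -2 (attained at k = 0)
  C[0][1] = min over k of (A[0][0] + B[0][1] = 1 + 4 = 5, A[0][1] + B[1][1] = 4 + -1 = 3, A[0][2] + B[2][1] = 6 + 0 = 6) = 3 (attained at k = 1)
  C[0][2] = min over k of (A[0][0] + B[0][2] = 1 + 6 = 7, A[0][1] + B[1][2] = 4 + 9 = 13, A[0][2] + B[2][2] = 6 + -1 = 5) = 5 (attained at k = 2)
  C[1][0] = min over k of (A[1][0] + B[0][0] = 1 + -3 = -2, A[1][1] + B[1][0] = 10 + 2 = 12, A[1][2] + B[2][0] = -2 + -1 = -3) = -3 (attained at k = 2)
  C[1][1] = min over k of (A[1][0] + B[0][1] = 1 + 4 = 5, A[1][1] + B[1][1] = 10 + -1 = 9, A[1][2] + B[2][1] = -2 + 0 = -2) = -2 (attained at k = 2)
  C[1][2] = min over k of (A[1][0] + B[0][2] = 1 + 6 = 7, A[1][1] + B[1][2] = 10 + 9 = 19, A[1][2] + B[2][2] = -2 + -1 = -3) = -3 (attained at k = 2)
  C[2][0] = min over k of (A[2][0] + B[0][0] = 4 + -3 = 1, A[2][1] + B[1][0] = 9 + 2 = 11, A[2][2] + B[2][0] = 2 + -1 = 1) = 1 (attained at k = 0)
  C[2][1] = min over k of (A[2][0] + B[0][1] = 4 + 4 = 8, A[2][1] + B[1][1] = 9 + -1 = 8, A[2][2] + B[2][1] = 2 + 0 = 2) = 2 (attained at k = 2)
  C[2][2] = min over k of (A[2][0] + B[0][2] = 4 + 6 = 10, A[2][1] + B[1][2] = 9 + 9 = 18, A[2][2] + B[2][2] = 2 + -1 = 1) = 1 (attained at k = 2)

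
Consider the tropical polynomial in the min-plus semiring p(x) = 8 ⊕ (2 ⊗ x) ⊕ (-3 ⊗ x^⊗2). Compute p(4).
p(4) = 5

A tropical monomial a ⊗ x^⊗i evaluates to a + i · x. Evaluating each term at x = 4:
  Term 0 contributes 8 + 0 · 4 = 8
  Term 1 contributes 2 + 1 · 4 = 6
  Term 2 contributes -3 + 2 · 4 = 5
p(4) = ⊕ of these = min[8, 6, 5] = 5.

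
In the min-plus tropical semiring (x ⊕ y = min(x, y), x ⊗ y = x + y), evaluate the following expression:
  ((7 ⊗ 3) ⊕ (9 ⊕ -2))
((7 ⊗ 3) ⊕ (9 ⊕ -2)) = -2

Expand innermost to outermost. Recall ⊕ takes the minimum of its arguments and ⊗ takes their sum. Working out the expression ((7 ⊗ 3) ⊕ (9 ⊕ -2)) gives -2.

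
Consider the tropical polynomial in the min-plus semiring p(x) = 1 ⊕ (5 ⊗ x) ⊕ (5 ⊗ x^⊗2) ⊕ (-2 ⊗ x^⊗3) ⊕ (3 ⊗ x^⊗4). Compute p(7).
p(7) = 1

A tropical monomial a ⊗ x^⊗i evaluates to a + i · x. Evaluating each term at x = 7:
  Term 0 contributes 1 + 0 · 7 = 1
  Term 1 contributes 5 + 1 · 7 = 12
  Term 2 contributes 5 + 2 · 7 = 19
  Term 3 contributes -2 + 3 · 7 = 19
  Term 4 contributes 3 + 4 · 7 = 31
p(7) = ⊕ of these = min[1, 12, 19, 19, 31] = 1.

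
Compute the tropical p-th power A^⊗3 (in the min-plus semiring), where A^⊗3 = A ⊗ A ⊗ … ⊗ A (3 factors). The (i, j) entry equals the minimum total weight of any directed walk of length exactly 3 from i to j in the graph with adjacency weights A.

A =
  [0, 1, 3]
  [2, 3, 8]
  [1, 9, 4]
A^⊗3 =
  [0, 1, 3]
  [2, 3, 5]
  [1, 2, 4]

Each entry (A^⊗3)_ij equals the minimum over all length-3 walks i = v_0 → v_1 → … → v_3 = j of Σ_t A[v_t][v_{t+1}]. For example, for (i, j) = (0, 2) we minimise over 9 possible intermediate vertex sequences; the minimum is 3, attained along the walk 0 → 0 → 0 → 2.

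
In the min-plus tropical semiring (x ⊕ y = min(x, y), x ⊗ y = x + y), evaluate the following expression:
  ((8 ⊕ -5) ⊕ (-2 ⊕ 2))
((8 ⊕ -5) ⊕ (-2 ⊕ 2)) = -5

Expand innermost to outermost. Recall ⊕ takes the minimum of its arguments and ⊗ takes their sum. Working out the expression ((8 ⊕ -5) ⊕ (-2 ⊕ 2)) gives -5.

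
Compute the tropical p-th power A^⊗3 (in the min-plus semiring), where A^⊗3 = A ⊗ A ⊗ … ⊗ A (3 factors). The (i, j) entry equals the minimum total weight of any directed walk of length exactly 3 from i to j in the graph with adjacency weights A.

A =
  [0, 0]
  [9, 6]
A^⊗3 =
  [0, 0]
  [9, 9]

Each entry (A^⊗3)_ij equals the minimum over all length-3 walks i = v_0 → v_1 → … → v_3 = j of Σ_t A[v_t][v_{t+1}]. For example, for (i, j) = (0, 1) we minimise over 4 possible intermediate vertex sequences; the minimum is 0, attained along the walk 0 → 0 → 0 → 1.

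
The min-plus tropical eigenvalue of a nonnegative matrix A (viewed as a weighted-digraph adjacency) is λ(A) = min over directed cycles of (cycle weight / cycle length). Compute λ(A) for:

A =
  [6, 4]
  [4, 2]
λ(A) = 2

Enumerate directed cycles and compute their means (weight / length). Sample:
  cycle 0 → 0: weight = 6, length = 1, mean = 6/1 ≈ 6.000
  cycle 1 → 1: weight = 2, length = 1, mean = 2/1 ≈ 2.000
  cycle 0 → 1 → 0: weight = 8, length = 2, mean = 8/2 ≈ 4.000
  cycle 1 → 0 → 1: weight = 8, length = 2, mean = 8/2 ≈ 4.000
Minimum mean = 2.000, attained e.g. along the cycle 1 → 1 with weight 2 and length 1. So λ(A) = 2/1 = 2.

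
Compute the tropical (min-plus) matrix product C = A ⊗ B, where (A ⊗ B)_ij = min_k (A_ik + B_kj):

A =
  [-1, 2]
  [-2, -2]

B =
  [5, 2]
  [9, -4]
A ⊗ B =
  [4, -2]
  [3, -6]

Apply the min-plus product entry-by-entry:
  C[0][0] = min over k of (A[0][0] + B[0][0] = -1 + 5 = 4, A[0][1] + B[1][0] = 2 + 9 = 11) = 4 (attained at k = 0)
  C[0][1] = min over k of (A[0][0] + B[0][1] = -1 + 2 = 1, A[0][1] + B[1][1] = 2 + -4 = -2) = -2 (attained at k = 1)
  C[1][0] = min over k of (A[1][0] + B[0][0] = -2 + 5 = 3, A[1][1] + B[1][0] = -2 + 9 = 7) = 3 (attained at k = 0)
  C[1][1] = min over k of (A[1][0] + B[0][1] = -2 + 2 = 0, A[1][1] + B[1][1] = -2 + -4 = -6) = -6 (attained at k = 1)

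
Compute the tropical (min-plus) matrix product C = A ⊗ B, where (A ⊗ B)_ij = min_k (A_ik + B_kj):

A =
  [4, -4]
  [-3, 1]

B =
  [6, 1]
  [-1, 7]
A ⊗ B =
  [-5, 3]
  [0, -2]

Apply the min-plus product entry-by-entry:
  C[0][0] = min over k of (A[0][0] + B[0][0] = 4 + 6 = 10, A[0][1] + B[1][0] = -4 + -1 = -5) = -5 (attained at k = 1)
  C[0][1] = min over k of (A[0][0] + B[0][1] = 4 + 1 = 5, A[0][1] + B[1][1] = -4 + 7 = 3) = 3 (attained at k = 1)
  C[1][0] = min over k of (A[1][0] + B[0][0] = -3 + 6 = 3, A[1][1] + B[1][0] = 1 + -1 = 0) = 0 (attained at k = 1)
  C[1][1] = min over k of (A[1][0] + B[0][1] = -3 + 1 = -2, A[1][1] + B[1][1] = 1 + 7 = 8) = -2 (attained at k = 0)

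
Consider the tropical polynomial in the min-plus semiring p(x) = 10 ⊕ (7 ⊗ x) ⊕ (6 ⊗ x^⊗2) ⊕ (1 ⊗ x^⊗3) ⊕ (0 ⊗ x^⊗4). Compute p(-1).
p(-1) = -4

A tropical monomial a ⊗ x^⊗i evaluates to a + i · x. Evaluating each term at x = -1:
  Term 0 contributes 10 + 0 · -1 = 10
  Term 1 contributes 7 + 1 · -1 = 6
  Term 2 contributes 6 + 2 · -1 = 4
  Term 3 contributes 1 + 3 · -1 = -2
  Term 4 contributes 0 + 4 · -1 = -4
p(-1) = ⊕ of these = min[10, 6, 4, -2, -4] = -4.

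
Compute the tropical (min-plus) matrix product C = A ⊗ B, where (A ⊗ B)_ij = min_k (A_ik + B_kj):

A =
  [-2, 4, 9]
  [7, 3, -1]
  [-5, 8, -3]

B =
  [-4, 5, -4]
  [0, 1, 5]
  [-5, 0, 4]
A ⊗ B =
  [-6, 3, -6]
  [-6, -1, 3]
  [-9, -3, -9]

Apply the min-plus product entry-by-entry:
  C[0][0] = min over k of (A[0][0] + B[0][0] = -2 + -4 = -6, A[0][1] + B[1][0] = 4 + 0 = 4, A[0][2] + B[2][0] = 9 + -5 = 4) = -6 (attained at k = 0)
  C[0][1] = min over k of (A[0][0] + B[0][1] = -2 + 5 = 3, A[0][1] + B[1][1] = 4 + 1 = 5, A[0][2] + B[2][1] = 9 + 0 = 9) = 3 (attained at k = 0)
  C[0][2] = min over k of (A[0][0] + B[0][2] = -2 + -4 = -6, A[0][1] + B[1][2] = 4 + 5 = 9, A[0][2] + B[2][2] = 9 + 4 = 13) = -6 (attained at k = 0)
  C[1][0] = min over k of (A[1][0] + B[0][0] = 7 + -4 = 3, A[1][1] + B[1][0] = 3 + 0 = 3, A[1][2] + B[2][0] = -1 + -5 = -6) = -6 (attained at k = 2)
  C[1][1] = min over k of (A[1][0] + B[0][1] = 7 + 5 = 12, A[1][1] + B[1][1] = 3 + 1 = 4, A[1][2] + B[2][1] = -1 + 0 = -1) = -1 (attained at k = 2)
  C[1][2] = min over k of (A[1][0] + B[0][2] = 7 + -4 = 3, A[1][1] + B[1][2] = 3 + 5 = 8, A[1][2] + B[2][2] = -1 + 4 = 3) = 3 (attained at k = 0)
  C[2][0] = min over k of (A[2][0] + B[0][0] = -5 + -4 = -9, A[2][1] + B[1][0] = 8 + 0 = 8, A[2][2] + B[2][0] = -3 + -5 = -8) = -9 (attained at k = 0)
  C[2][1] = min over k of (A[2][0] + B[0][1] = -5 + 5 = 0, A[2][1] + B[1][1] = 8 + 1 = 9, A[2][2] + B[2][1] = -3 + 0 = -3) = -3 (attained at k = 2)
  C[2][2] = min over k of (A[2][0] + B[0][2] = -5 + -4 = -9, A[2][1] + B[1][2] = 8 + 5 = 13, A[2][2] + B[2][2] = -3 + 4 = 1) = -9 (attained at k = 0)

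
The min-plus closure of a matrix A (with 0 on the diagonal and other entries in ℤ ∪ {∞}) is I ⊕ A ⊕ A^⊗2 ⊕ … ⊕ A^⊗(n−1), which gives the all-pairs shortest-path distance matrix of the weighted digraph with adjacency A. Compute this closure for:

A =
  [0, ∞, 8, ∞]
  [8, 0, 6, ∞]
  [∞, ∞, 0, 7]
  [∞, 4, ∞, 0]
Closure =
  [0, 19, 8, 15]
  [8, 0, 6, 13]
  [19, 11, 0, 7]
  [12, 4, 10, 0]

This is the Floyd-Warshall all-pairs shortest-path computation. For each intermediate vertex k = 0, 1, …, 3, update dist[i][j] ← min(dist[i][j], dist[i][k] + dist[k][j]). The final matrix gives, for each (i, j), the minimum total weight of any directed path from i to j (possibly empty when i = j).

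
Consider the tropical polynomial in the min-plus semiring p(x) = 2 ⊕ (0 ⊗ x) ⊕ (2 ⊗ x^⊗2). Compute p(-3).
p(-3) = -4

A tropical monomial a ⊗ x^⊗i evaluates to a + i · x. Evaluating each term at x = -3:
  Term 0 contributes 2 + 0 · -3 = 2
  Term 1 contributes 0 + 1 · -3 = -3
  Term 2 contributes 2 + 2 · -3 = -4
p(-3) = ⊕ of these = min[2, -3, -4] = -4.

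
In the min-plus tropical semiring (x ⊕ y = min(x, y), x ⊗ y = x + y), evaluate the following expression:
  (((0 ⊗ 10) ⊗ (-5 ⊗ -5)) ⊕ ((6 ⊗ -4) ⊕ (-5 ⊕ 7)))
(((0 ⊗ 10) ⊗ (-5 ⊗ -5)) ⊕ ((6 ⊗ -4) ⊕ (-5 ⊕ 7))) = -5

Expand innermost to outermost. Recall ⊕ takes the minimum of its arguments and ⊗ takes their sum. Working out the expression (((0 ⊗ 10) ⊗ (-5 ⊗ -5)) ⊕ ((6 ⊗ -4) ⊕ (-5 ⊕ 7))) gives -5.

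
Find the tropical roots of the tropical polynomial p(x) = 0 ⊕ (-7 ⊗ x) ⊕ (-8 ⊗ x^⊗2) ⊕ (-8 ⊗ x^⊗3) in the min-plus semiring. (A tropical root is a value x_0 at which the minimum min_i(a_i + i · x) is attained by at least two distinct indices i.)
Roots: {0, 1, 7}

Each tropical root is a break point of the lower envelope of the lines y = a_i + i · x (there are 4 lines, with slopes 0, 1, ..., 3). Only the lines that attain the minimum somewhere contribute to roots; other lines are dominated. Here the surviving (envelope) indices are i = 3, i = 2, i = 1, i = 0.
Intersections between consecutive envelope lines give the roots: for adjacent envelope indices i < j the intersection is x = (a_i − a_j) / (j − i). Reading off the sorted break points: {0, 1, 7}.
Verification: at each break x_0, at least two indices attain the minimum of min_i(a_i + i · x_0).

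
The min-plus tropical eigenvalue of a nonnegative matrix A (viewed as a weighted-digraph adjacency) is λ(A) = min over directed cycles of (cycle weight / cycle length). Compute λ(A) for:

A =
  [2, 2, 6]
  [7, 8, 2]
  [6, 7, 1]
λ(A) = 1

Enumerate directed cycles and compute their means (weight / length). Sample:
  cycle 0 → 0: weight = 2, length = 1, mean = 2/1 ≈ 2.000
  cycle 1 → 1: weight = 8, length = 1, mean = 8/1 ≈ 8.000
  cycle 2 → 2: weight = 1, length = 1, mean = 1/1 ≈ 1.000
  cycle 0 → 1 → 0: weight = 9, length = 2, mean = 9/2 ≈ 4.500
  cycle 0 → 2 → 0: weight = 12, length = 2, mean = 12/2 ≈ 6.000
  cycle 1 → 0 → 1: weight = 9, length = 2, mean = 9/2 ≈ 4.500
Minimum mean = 1.000, attained e.g. along the cycle 2 → 2 with weight 1 and length 1. So λ(A) = 1/1 = 1.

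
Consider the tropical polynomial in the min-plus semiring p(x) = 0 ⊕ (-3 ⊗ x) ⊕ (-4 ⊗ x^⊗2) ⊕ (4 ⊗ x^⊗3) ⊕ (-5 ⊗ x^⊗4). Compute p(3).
p(3) = 0

A tropical monomial a ⊗ x^⊗i evaluates to a + i · x. Evaluating each term at x = 3:
  Term 0 contributes 0 + 0 · 3 = 0
  Term 1 contributes -3 + 1 · 3 = 0
  Term 2 contributes -4 + 2 · 3 = 2
  Term 3 contributes 4 + 3 · 3 = 13
  Term 4 contributes -5 + 4 · 3 = 7
p(3) = ⊕ of these = min[0, 0, 2, 13, 7] = 0.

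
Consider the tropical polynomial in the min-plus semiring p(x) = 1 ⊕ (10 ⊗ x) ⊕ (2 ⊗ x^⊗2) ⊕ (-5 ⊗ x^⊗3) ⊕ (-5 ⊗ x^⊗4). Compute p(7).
p(7) = 1

A tropical monomial a ⊗ x^⊗i evaluates to a + i · x. Evaluating each term at x = 7:
  Term 0 contributes 1 + 0 · 7 = 1
  Term 1 contributes 10 + 1 · 7 = 17
  Term 2 contributes 2 + 2 · 7 = 16
  Term 3 contributes -5 + 3 · 7 = 16
  Term 4 contributes -5 + 4 · 7 = 23
p(7) = ⊕ of these = min[1, 17, 16, 16, 23] = 1.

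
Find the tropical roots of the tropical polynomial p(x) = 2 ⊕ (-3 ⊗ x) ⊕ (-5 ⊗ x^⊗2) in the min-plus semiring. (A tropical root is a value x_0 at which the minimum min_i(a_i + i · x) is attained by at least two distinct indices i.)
Roots: {2, 5}

Each tropical root is a break point of the lower envelope of the lines y = a_i + i · x (there are 3 lines, with slopes 0, 1, ..., 2). Only the lines that attain the minimum somewhere contribute to roots; other lines are dominated. Here the surviving (envelope) indices are i = 2, i = 1, i = 0.
Intersections between consecutive envelope lines give the roots: for adjacent envelope indices i < j the intersection is x = (a_i − a_j) / (j − i). Reading off the sorted break points: {2, 5}.
Verification: at each break x_0, at least two indices attain the minimum of min_i(a_i + i · x_0).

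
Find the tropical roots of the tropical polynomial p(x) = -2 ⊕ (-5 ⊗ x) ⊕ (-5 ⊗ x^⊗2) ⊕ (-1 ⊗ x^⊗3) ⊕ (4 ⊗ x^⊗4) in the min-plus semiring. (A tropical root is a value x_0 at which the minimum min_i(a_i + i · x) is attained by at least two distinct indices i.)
Roots: {-5, -4, 0, 3}

Each tropical root is a break point of the lower envelope of the lines y = a_i + i · x (there are 5 lines, with slopes 0, 1, ..., 4). Only the lines that attain the minimum somewhere contribute to roots; other lines are dominated. Here the surviving (envelope) indices are i = 4, i = 3, i = 2, i = 1, i = 0.
Intersections between consecutive envelope lines give the roots: for adjacent envelope indices i < j the intersection is x = (a_i − a_j) / (j − i). Reading off the sorted break points: {-5, -4, 0, 3}.
Verification: at each break x_0, at least two indices attain the minimum of min_i(a_i + i · x_0).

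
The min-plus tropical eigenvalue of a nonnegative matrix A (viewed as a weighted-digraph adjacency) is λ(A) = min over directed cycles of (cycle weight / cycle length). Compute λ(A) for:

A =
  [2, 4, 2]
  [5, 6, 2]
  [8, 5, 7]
λ(A) = 2

Enumerate directed cycles and compute their means (weight / length). Sample:
  cycle 0 → 0: weight = 2, length = 1, mean = 2/1 ≈ 2.000
  cycle 1 → 1: weight = 6, length = 1, mean = 6/1 ≈ 6.000
  cycle 2 → 2: weight = 7, length = 1, mean = 7/1 ≈ 7.000
  cycle 0 → 1 → 0: weight = 9, length = 2, mean = 9/2 ≈ 4.500
  cycle 0 → 2 → 0: weight = 10, length = 2, mean = 10/2 ≈ 5.000
  cycle 1 → 0 → 1: weight = 9, length = 2, mean = 9/2 ≈ 4.500
Minimum mean = 2.000, attained e.g. along the cycle 0 → 0 with weight 2 and length 1. So λ(A) = 2/1 = 2.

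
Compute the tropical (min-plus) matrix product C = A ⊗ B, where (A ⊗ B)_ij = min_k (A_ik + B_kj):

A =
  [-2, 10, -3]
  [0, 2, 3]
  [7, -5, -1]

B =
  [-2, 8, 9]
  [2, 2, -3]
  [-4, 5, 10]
A ⊗ B =
  [-7, 2, 7]
  [-2, 4, -1]
  [-5, -3, -8]

Apply the min-plus product entry-by-entry:
  C[0][0] = min over k of (A[0][0] + B[0][0] = -2 + -2 = -4, A[0][1] + B[1][0] = 10 + 2 = 12, A[0][2] + B[2][0] = -3 + -4 = -7) = -7 (attained at k = 2)
  C[0][1] = min over k of (A[0][0] + B[0][1] = -2 + 8 = 6, A[0][1] + B[1][1] = 10 + 2 = 12, A[0][2] + B[2][1] = -3 + 5 = 2) = 2 (attained at k = 2)
  C[0][2] = min over k of (A[0][0] + B[0][2] = -2 + 9 = 7, A[0][1] + B[1][2] = 10 + -3 = 7, A[0][2] + B[2][2] = -3 + 10 = 7) = 7 (attained at k = 0)
  C[1][0] = min over k of (A[1][0] + B[0][0] = 0 + -2 = -2, A[1][1] + B[1][0] = 2 + 2 = 4, A[1][2] + B[2][0] = 3 + -4 = -1) = -2 (attained at k = 0)
  C[1][1] = min over k of (A[1][0] + B[0][1] = 0 + 8 = 8, A[1][1] + B[1][1] = 2 + 2 = 4, A[1][2] + B[2][1] = 3 + 5 = 8) = 4 (attained at k = 1)
  C[1][2] = min over k of (A[1][0] + B[0][2] = 0 + 9 = 9, A[1][1] + B[1][2] = 2 + -3 = -1, A[1][2] + B[2][2] = 3 + 10 = 13) = -1 (attained at k = 1)
  C[2][0] = min over k of (A[2][0] + B[0][0] = 7 + -2 = 5, A[2][1] + B[1][0] = -5 + 2 = -3, A[2][2] + B[2][0] = -1 + -4 = -5) = -5 (attained at k = 2)
  C[2][1] = min over k of (A[2][0] + B[0][1] = 7 + 8 = 15, A[2][1] + B[1][1] = -5 + 2 = -3, A[2][2] + B[2][1] = -1 + 5 = 4) = -3 (attained at k = 1)
  C[2][2] = min over k of (A[2][0] + B[0][2] = 7 + 9 = 16, A[2][1] + B[1][2] = -5 + -3 = -8, A[2][2] + B[2][2] = -1 + 10 = 9) = -8 (attained at k = 1)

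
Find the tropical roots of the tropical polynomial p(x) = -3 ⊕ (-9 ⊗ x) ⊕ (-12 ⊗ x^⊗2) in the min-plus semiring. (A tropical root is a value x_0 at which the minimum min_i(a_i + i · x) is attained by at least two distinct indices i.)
Roots: {3, 6}

Each tropical root is a break point of the lower envelope of the lines y = a_i + i · x (there are 3 lines, with slopes 0, 1, ..., 2). Only the lines that attain the minimum somewhere contribute to roots; other lines are dominated. Here the surviving (envelope) indices are i = 2, i = 1, i = 0.
Intersections between consecutive envelope lines give the roots: for adjacent envelope indices i < j the intersection is x = (a_i − a_j) / (j − i). Reading off the sorted break points: {3, 6}.
Verification: at each break x_0, at least two indices attain the minimum of min_i(a_i + i · x_0).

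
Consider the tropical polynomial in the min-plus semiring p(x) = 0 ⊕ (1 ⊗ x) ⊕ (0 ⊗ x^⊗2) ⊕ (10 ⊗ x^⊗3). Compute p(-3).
p(-3) = -6

A tropical monomial a ⊗ x^⊗i evaluates to a + i · x. Evaluating each term at x = -3:
  Term 0 contributes 0 + 0 · -3 = 0
  Term 1 contributes 1 + 1 · -3 = -2
  Term 2 contributes 0 + 2 · -3 = -6
  Term 3 contributes 10 + 3 · -3 = 1
p(-3) = ⊕ of these = min[0, -2, -6, 1] = -6.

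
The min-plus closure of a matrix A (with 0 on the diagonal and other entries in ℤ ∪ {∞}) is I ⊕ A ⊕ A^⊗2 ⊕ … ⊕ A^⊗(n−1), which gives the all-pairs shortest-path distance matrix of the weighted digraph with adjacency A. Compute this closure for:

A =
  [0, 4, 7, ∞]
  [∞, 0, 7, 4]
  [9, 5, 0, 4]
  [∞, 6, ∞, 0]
Closure =
  [0, 4, 7, 8]
  [16, 0, 7, 4]
  [9, 5, 0, 4]
  [22, 6, 13, 0]

This is the Floyd-Warshall all-pairs shortest-path computation. For each intermediate vertex k = 0, 1, …, 3, update dist[i][j] ← min(dist[i][j], dist[i][k] + dist[k][j]). The final matrix gives, for each (i, j), the minimum total weight of any directed path from i to j (possibly empty when i = j).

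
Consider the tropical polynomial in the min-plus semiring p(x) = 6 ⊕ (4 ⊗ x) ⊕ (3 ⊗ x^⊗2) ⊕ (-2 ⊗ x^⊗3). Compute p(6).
p(6) = 6

A tropical monomial a ⊗ x^⊗i evaluates to a + i · x. Evaluating each term at x = 6:
  Term 0 contributes 6 + 0 · 6 = 6
  Term 1 contributes 4 + 1 · 6 = 10
  Term 2 contributes 3 + 2 · 6 = 15
  Term 3 contributes -2 + 3 · 6 = 16
p(6) = ⊕ of these = min[6, 10, 15, 16] = 6.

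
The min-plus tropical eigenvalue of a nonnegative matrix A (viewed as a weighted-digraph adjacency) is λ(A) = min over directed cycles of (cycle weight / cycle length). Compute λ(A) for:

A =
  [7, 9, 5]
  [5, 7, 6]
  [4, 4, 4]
λ(A) = 4

Enumerate directed cycles and compute their means (weight / length). Sample:
  cycle 0 → 0: weight = 7, length = 1, mean = 7/1 ≈ 7.000
  cycle 1 → 1: weight = 7, length = 1, mean = 7/1 ≈ 7.000
  cycle 2 → 2: weight = 4, length = 1, mean = 4/1 ≈ 4.000
  cycle 0 → 1 → 0: weight = 14, length = 2, mean = 14/2 ≈ 7.000
  cycle 0 → 2 → 0: weight = 9, length = 2, mean = 9/2 ≈ 4.500
  cycle 1 → 0 → 1: weight = 14, length = 2, mean = 14/2 ≈ 7.000
Minimum mean = 4.000, attained e.g. along the cycle 2 → 2 with weight 4 and length 1. So λ(A) = 4/1 = 4.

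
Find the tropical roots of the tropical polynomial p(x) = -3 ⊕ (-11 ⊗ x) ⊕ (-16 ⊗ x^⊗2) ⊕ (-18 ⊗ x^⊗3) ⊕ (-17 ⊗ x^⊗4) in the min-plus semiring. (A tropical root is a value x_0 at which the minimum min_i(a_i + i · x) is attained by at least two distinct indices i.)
Roots: {-1, 2, 5, 8}

Each tropical root is a break point of the lower envelope of the lines y = a_i + i · x (there are 5 lines, with slopes 0, 1, ..., 4). Only the lines that attain the minimum somewhere contribute to roots; other lines are dominated. Here the surviving (envelope) indices are i = 4, i = 3, i = 2, i = 1, i = 0.
Intersections between consecutive envelope lines give the roots: for adjacent envelope indices i < j the intersection is x = (a_i − a_j) / (j − i). Reading off the sorted break points: {-1, 2, 5, 8}.
Verification: at each break x_0, at least two indices attain the minimum of min_i(a_i + i · x_0).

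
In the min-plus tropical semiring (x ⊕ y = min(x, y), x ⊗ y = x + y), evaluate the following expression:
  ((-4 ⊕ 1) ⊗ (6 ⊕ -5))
((-4 ⊕ 1) ⊗ (6 ⊕ -5)) = -9

Expand innermost to outermost. Recall ⊕ takes the minimum of its arguments and ⊗ takes their sum. Working out the expression ((-4 ⊕ 1) ⊗ (6 ⊕ -5)) gives -9.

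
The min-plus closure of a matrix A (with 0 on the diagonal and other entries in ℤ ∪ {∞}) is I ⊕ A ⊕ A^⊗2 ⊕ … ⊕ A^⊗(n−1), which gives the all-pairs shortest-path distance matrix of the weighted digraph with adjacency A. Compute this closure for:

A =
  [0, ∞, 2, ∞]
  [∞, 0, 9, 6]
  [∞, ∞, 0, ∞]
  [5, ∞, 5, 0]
Closure =
  [0, ∞, 2, ∞]
  [11, 0, 9, 6]
  [∞, ∞, 0, ∞]
  [5, ∞, 5, 0]

This is the Floyd-Warshall all-pairs shortest-path computation. For each intermediate vertex k = 0, 1, …, 3, update dist[i][j] ← min(dist[i][j], dist[i][k] + dist[k][j]). The final matrix gives, for each (i, j), the minimum total weight of any directed path from i to j (possibly empty when i = j).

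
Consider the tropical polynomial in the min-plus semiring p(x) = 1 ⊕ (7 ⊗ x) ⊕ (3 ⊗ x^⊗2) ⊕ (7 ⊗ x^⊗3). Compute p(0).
p(0) = 1

A tropical monomial a ⊗ x^⊗i evaluates to a + i · x. Evaluating each term at x = 0:
  Term 0 contributes 1 + 0 · 0 = 1
  Term 1 contributes 7 + 1 · 0 = 7
  Term 2 contributes 3 + 2 · 0 = 3
  Term 3 contributes 7 + 3 · 0 = 7
p(0) = ⊕ of these = min[1, 7, 3, 7] = 1.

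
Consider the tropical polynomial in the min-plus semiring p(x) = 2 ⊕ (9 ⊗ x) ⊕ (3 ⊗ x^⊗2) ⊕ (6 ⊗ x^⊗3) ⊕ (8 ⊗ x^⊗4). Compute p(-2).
p(-2) = -1

A tropical monomial a ⊗ x^⊗i evaluates to a + i · x. Evaluating each term at x = -2:
  Term 0 contributes 2 + 0 · -2 = 2
  Term 1 contributes 9 + 1 · -2 = 7
  Term 2 contributes 3 + 2 · -2 = -1
  Term 3 contributes 6 + 3 · -2 = 0
  Term 4 contributes 8 + 4 · -2 = 0
p(-2) = ⊕ of these = min[2, 7, -1, 0, 0] = -1.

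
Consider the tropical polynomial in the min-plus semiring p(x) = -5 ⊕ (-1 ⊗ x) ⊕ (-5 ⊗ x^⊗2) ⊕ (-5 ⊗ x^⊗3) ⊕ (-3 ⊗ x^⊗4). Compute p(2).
p(2) = -5

A tropical monomial a ⊗ x^⊗i evaluates to a + i · x. Evaluating each term at x = 2:
  Term 0 contributes -5 + 0 · 2 = -5
  Term 1 contributes -1 + 1 · 2 = 1
  Term 2 contributes -5 + 2 · 2 = -1
  Term 3 contributes -5 + 3 · 2 = 1
  Term 4 contributes -3 + 4 · 2 = 5
p(2) = ⊕ of these = min[-5, 1, -1, 1, 5] = -5.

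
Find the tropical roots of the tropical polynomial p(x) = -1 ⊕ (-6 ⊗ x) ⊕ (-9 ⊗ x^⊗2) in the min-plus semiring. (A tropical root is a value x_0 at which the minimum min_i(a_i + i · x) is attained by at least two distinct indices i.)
Roots: {3, 5}

Each tropical root is a break point of the lower envelope of the lines y = a_i + i · x (there are 3 lines, with slopes 0, 1, ..., 2). Only the lines that attain the minimum somewhere contribute to roots; other lines are dominated. Here the surviving (envelope) indices are i = 2, i = 1, i = 0.
Intersections between consecutive envelope lines give the roots: for adjacent envelope indices i < j the intersection is x = (a_i − a_j) / (j − i). Reading off the sorted break points: {3, 5}.
Verification: at each break x_0, at least two indices attain the minimum of min_i(a_i + i · x_0).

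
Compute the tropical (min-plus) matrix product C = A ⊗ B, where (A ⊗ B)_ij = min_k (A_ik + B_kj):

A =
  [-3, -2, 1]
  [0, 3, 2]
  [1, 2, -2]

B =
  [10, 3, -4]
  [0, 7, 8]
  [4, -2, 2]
A ⊗ B =
  [-2, -1, -7]
  [3, 0, -4]
  [2, -4, -3]

Apply the min-plus product entry-by-entry:
  C[0][0] = min over k of (A[0][0] + B[0][0] = -3 + 10 = 7, A[0][1] + B[1][0] = -2 + 0 = -2, A[0][2] + B[2][0] = 1 + 4 = 5) = -2 (attained at k = 1)
  C[0][1] = min over k of (A[0][0] + B[0][1] = -3 + 3 = 0, A[0][1] + B[1][1] = -2 + 7 = 5, A[0][2] + B[2][1] = 1 + -2 = -1) = -1 (attained at k = 2)
  C[0][2] = min over k of (A[0][0] + B[0][2] = -3 + -4 = -7, A[0][1] + B[1][2] = -2 + 8 = 6, A[0][2] + B[2][2] = 1 + 2 = 3) = -7 (attained at k = 0)
  C[1][0] = min over k of (A[1][0] + B[0][0] = 0 + 10 = 10, A[1][1] + B[1][0] = 3 + 0 = 3, A[1][2] + B[2][0] = 2 + 4 = 6) = 3 (attained at k = 1)
  C[1][1] = min over k of (A[1][0] + B[0][1] = 0 + 3 = 3, A[1][1] + B[1][1] = 3 + 7 = 10, A[1][2] + B[2][1] = 2 + -2 = 0) = 0 (attained at k = 2)
  C[1][2] = min over k of (A[1][0] + B[0][2] = 0 + -4 = -4, A[1][1] + B[1][2] = 3 + 8 = 11, A[1][2] + B[2][2] = 2 + 2 = 4) = -4 (attained at k = 0)
  C[2][0] = min over k of (A[2][0] + B[0][0] = 1 + 10 = 11, A[2][1] + B[1][0] = 2 + 0 = 2, A[2][2] + B[2][0] = -2 + 4 = 2) = 2 (attained at k = 1)
  C[2][1] = min over k of (A[2][0] + B[0][1] = 1 + 3 = 4, A[2][1] + B[1][1] = 2 + 7 = 9, A[2][2] + B[2][1] = -2 + -2 = -4) = -4 (attained at k = 2)
  C[2][2] = min over k of (A[2][0] + B[0][2] = 1 + -4 = -3, A[2][1] + B[1][2] = 2 + 8 = 10, A[2][2] + B[2][2] = -2 + 2 = 0) = -3 (attained at k = 0)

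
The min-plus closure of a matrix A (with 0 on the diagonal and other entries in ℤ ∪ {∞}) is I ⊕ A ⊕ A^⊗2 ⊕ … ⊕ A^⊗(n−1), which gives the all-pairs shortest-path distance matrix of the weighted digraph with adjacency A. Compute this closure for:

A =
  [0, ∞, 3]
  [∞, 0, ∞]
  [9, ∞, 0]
Closure =
  [0, ∞, 3]
  [∞, 0, ∞]
  [9, ∞, 0]

This is the Floyd-Warshall all-pairs shortest-path computation. For each intermediate vertex k = 0, 1, …, 2, update dist[i][j] ← min(dist[i][j], dist[i][k] + dist[k][j]). The final matrix gives, for each (i, j), the minimum total weight of any directed path from i to j (possibly empty when i = j).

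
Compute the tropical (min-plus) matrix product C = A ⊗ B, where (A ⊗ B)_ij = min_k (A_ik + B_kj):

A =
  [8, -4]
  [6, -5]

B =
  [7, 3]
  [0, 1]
A ⊗ B =
  [-4, -3]
  [-5, -4]

Apply the min-plus product entry-by-entry:
  C[0][0] = min over k of (A[0][0] + B[0][0] = 8 + 7 = 15, A[0][1] + B[1][0] = -4 + 0 = -4) = -4 (attained at k = 1)
  C[0][1] = min over k of (A[0][0] + B[0][1] = 8 + 3 = 11, A[0][1] + B[1][1] = -4 + 1 = -3) = -3 (attained at k = 1)
  C[1][0] = min over k of (A[1][0] + B[0][0] = 6 + 7 = 13, A[1][1] + B[1][0] = -5 + 0 = -5) = -5 (attained at k = 1)
  C[1][1] = min over k of (A[1][0] + B[0][1] = 6 + 3 = 9, A[1][1] + B[1][1] = -5 + 1 = -4) = -4 (attained at k = 1)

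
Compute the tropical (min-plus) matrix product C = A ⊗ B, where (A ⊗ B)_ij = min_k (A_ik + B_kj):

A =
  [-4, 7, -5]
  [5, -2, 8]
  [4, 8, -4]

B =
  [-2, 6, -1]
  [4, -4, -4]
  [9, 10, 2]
A ⊗ B =
  [-6, 2, -5]
  [2, -6, -6]
  [2, 4, -2]

Apply the min-plus product entry-by-entry:
  C[0][0] = min over k of (A[0][0] + B[0][0] = -4 + -2 = -6, A[0][1] + B[1][0] = 7 + 4 = 11, A[0][2] + B[2][0] = -5 + 9 = 4) = -6 (attained at k = 0)
  C[0][1] = min over k of (A[0][0] + B[0][1] = -4 + 6 = 2, A[0][1] + B[1][1] = 7 + -4 = 3, A[0][2] + B[2][1] = -5 + 10 = 5) = 2 (attained at k = 0)
  C[0][2] = min over k of (A[0][0] + B[0][2] = -4 + -1 = -5, A[0][1] + B[1][2] = 7 + -4 = 3, A[0][2] + B[2][2] = -5 + 2 = -3) = -5 (attained at k = 0)
  C[1][0] = min over k of (A[1][0] + B[0][0] = 5 + -2 = 3, A[1][1] + B[1][0] = -2 + 4 = 2, A[1][2] + B[2][0] = 8 + 9 = 17) = 2 (attained at k = 1)
  C[1][1] = min over k of (A[1][0] + B[0][1] = 5 + 6 = 11, A[1][1] + B[1][1] = -2 + -4 = -6, A[1][2] + B[2][1] = 8 + 10 = 18) = -6 (attained at k = 1)
  C[1][2] = min over k of (A[1][0] + B[0][2] = 5 + -1 = 4, A[1][1] + B[1][2] = -2 + -4 = -6, A[1][2] + B[2][2] = 8 + 2 = 10) = -6 (attained at k = 1)
  C[2][0] = min over k of (A[2][0] + B[0][0] = 4 + -2 = 2, A[2][1] + B[1][0] = 8 + 4 = 12, A[2][2] + B[2][0] = -4 + 9 = 5) = 2 (attained at k = 0)
  C[2][1] = min over k of (A[2][0] + B[0][1] = 4 + 6 = 10, A[2][1] + B[1][1] = 8 + -4 = 4, A[2][2] + B[2][1] = -4 + 10 = 6) = 4 (attained at k = 1)
  C[2][2] = min over k of (A[2][0] + B[0][2] = 4 + -1 = 3, A[2][1] + B[1][2] = 8 + -4 = 4, A[2][2] + B[2][2] = -4 + 2 = -2) = -2 (attained at k = 2)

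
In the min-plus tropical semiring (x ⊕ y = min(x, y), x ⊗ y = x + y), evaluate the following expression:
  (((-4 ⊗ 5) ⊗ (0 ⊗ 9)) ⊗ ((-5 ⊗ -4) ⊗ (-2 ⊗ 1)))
(((-4 ⊗ 5) ⊗ (0 ⊗ 9)) ⊗ ((-5 ⊗ -4) ⊗ (-2 ⊗ 1))) = 0

Expand innermost to outermost. Recall ⊕ takes the minimum of its arguments and ⊗ takes their sum. Working out the expression (((-4 ⊗ 5) ⊗ (0 ⊗ 9)) ⊗ ((-5 ⊗ -4) ⊗ (-2 ⊗ 1))) gives 0.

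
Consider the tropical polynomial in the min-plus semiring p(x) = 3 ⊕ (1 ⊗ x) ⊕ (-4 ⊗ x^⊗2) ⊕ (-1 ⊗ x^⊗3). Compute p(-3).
p(-3) = -10

A tropical monomial a ⊗ x^⊗i evaluates to a + i · x. Evaluating each term at x = -3:
  Term 0 contributes 3 + 0 · -3 = 3
  Term 1 contributes 1 + 1 · -3 = -2
  Term 2 contributes -4 + 2 · -3 = -10
  Term 3 contributes -1 + 3 · -3 = -10
p(-3) = ⊕ of these = min[3, -2, -10, -10] = -10.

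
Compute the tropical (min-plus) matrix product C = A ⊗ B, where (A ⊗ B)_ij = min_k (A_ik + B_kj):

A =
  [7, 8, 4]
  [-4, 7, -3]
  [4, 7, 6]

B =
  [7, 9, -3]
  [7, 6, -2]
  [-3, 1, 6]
A ⊗ B =
  [1, 5, 4]
  [-6, -2, -7]
  [3, 7, 1]

Apply the min-plus product entry-by-entry:
  C[0][0] = min over k of (A[0][0] + B[0][0] = 7 + 7 = 14, A[0][1] + B[1][0] = 8 + 7 = 15, A[0][2] + B[2][0] = 4 + -3 = 1) = 1 (attained at k = 2)
  C[0][1] = min over k of (A[0][0] + B[0][1] = 7 + 9 = 16, A[0][1] + B[1][1] = 8 + 6 = 14, A[0][2] + B[2][1] = 4 + 1 = 5) = 5 (attained at k = 2)
  C[0][2] = min over k of (A[0][0] + B[0][2] = 7 + -3 = 4, A[0][1] + B[1][2] = 8 + -2 = 6, A[0][2] + B[2][2] = 4 + 6 = 10) = 4 (attained at k = 0)
  C[1][0] = min over k of (A[1][0] + B[0][0] = -4 + 7 = 3, A[1][1] + B[1][0] = 7 + 7 = 14, A[1][2] + B[2][0] = -3 + -3 = -6) = -6 (attained at k = 2)
  C[1][1] = min over k of (A[1][0] + B[0][1] = -4 + 9 = 5, A[1][1] + B[1][1] = 7 + 6 = 13, A[1][2] + B[2][1] = -3 + 1 = -2) = -2 (attained at k = 2)
  C[1][2] = min over k of (A[1][0] + B[0][2] = -4 + -3 = -7, A[1][1] + B[1][2] = 7 + -2 = 5, A[1][2] + B[2][2] = -3 + 6 = 3) = -7 (attained at k = 0)
  C[2][0] = min over k of (A[2][0] + B[0][0] = 4 + 7 = 11, A[2][1] + B[1][0] = 7 + 7 = 14, A[2][2] + B[2][0] = 6 + -3 = 3) = 3 (attained at k = 2)
  C[2][1] = min over k of (A[2][0] + B[0][1] = 4 + 9 = 13, A[2][1] + B[1][1] = 7 + 6 = 13, A[2][2] + B[2][1] = 6 + 1 = 7) = 7 (attained at k = 2)
  C[2][2] = min over k of (A[2][0] + B[0][2] = 4 + -3 = 1, A[2][1] + B[1][2] = 7 + -2 = 5, A[2][2] + B[2][2] = 6 + 6 = 12) = 1 (attained at k = 0)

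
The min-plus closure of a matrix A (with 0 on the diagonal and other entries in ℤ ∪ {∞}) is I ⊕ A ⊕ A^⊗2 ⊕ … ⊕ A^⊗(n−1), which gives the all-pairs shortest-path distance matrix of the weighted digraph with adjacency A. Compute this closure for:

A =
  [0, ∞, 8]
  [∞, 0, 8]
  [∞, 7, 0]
Closure =
  [0, 15, 8]
  [∞, 0, 8]
  [∞, 7, 0]

This is the Floyd-Warshall all-pairs shortest-path computation. For each intermediate vertex k = 0, 1, …, 2, update dist[i][j] ← min(dist[i][j], dist[i][k] + dist[k][j]). The final matrix gives, for each (i, j), the minimum total weight of any directed path from i to j (possibly empty when i = j).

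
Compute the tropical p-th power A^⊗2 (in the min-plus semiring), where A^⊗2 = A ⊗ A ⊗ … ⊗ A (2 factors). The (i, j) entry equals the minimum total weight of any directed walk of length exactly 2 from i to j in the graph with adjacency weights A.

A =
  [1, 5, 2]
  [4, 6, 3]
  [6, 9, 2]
A^⊗2 =
  [2, 6, 3]
  [5, 9, 5]
  [7, 11, 4]

Each entry (A^⊗2)_ij equals the minimum over all length-2 walks i = v_0 → v_1 → … → v_2 = j of Σ_t A[v_t][v_{t+1}]. For example, for (i, j) = (0, 2) we minimise over 3 possible intermediate vertex sequences; the minimum is 3, attained along the walk 0 → 0 → 2.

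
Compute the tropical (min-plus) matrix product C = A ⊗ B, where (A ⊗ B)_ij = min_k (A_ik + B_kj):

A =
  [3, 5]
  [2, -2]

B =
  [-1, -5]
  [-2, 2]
A ⊗ B =
  [2, -2]
  [-4, -3]

Apply the min-plus product entry-by-entry:
  C[0][0] = min over k of (A[0][0] + B[0][0] = 3 + -1 = 2, A[0][1] + B[1][0] = 5 + -2 = 3) = 2 (attained at k = 0)
  C[0][1] = min over k of (A[0][0] + B[0][1] = 3 + -5 = -2, A[0][1] + B[1][1] = 5 + 2 = 7) = -2 (attained at k = 0)
  C[1][0] = min over k of (A[1][0] + B[0][0] = 2 + -1 = 1, A[1][1] + B[1][0] = -2 + -2 = -4) = -4 (attained at k = 1)
  C[1][1] = min over k of (A[1][0] + B[0][1] = 2 + -5 = -3, A[1][1] + B[1][1] = -2 + 2 = 0) = -3 (attained at k = 0)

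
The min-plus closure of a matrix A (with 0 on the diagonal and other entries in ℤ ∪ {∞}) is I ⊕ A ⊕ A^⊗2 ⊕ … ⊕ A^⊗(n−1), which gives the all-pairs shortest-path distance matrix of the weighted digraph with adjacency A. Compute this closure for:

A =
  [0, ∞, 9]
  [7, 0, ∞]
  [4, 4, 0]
Closure =
  [0, 13, 9]
  [7, 0, 16]
  [4, 4, 0]

This is the Floyd-Warshall all-pairs shortest-path computation. For each intermediate vertex k = 0, 1, …, 2, update dist[i][j] ← min(dist[i][j], dist[i][k] + dist[k][j]). The final matrix gives, for each (i, j), the minimum total weight of any directed path from i to j (possibly empty when i = j).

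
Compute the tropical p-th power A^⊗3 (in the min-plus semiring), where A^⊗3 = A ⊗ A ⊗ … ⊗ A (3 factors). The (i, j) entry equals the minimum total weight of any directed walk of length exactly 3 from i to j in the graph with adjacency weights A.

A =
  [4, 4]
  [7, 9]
A^⊗3 =
  [12, 12]
  [15, 15]

Each entry (A^⊗3)_ij equals the minimum over all length-3 walks i = v_0 → v_1 → … → v_3 = j of Σ_t A[v_t][v_{t+1}]. For example, for (i, j) = (0, 1) we minimise over 4 possible intermediate vertex sequences; the minimum is 12, attained along the walk 0 → 0 → 0 → 1.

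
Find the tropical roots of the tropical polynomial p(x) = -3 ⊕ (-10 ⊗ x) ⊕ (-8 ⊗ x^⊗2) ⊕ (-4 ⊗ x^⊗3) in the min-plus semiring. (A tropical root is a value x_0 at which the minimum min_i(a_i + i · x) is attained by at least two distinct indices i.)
Roots: {-4, -2, 7}

Each tropical root is a break point of the lower envelope of the lines y = a_i + i · x (there are 4 lines, with slopes 0, 1, ..., 3). Only the lines that attain the minimum somewhere contribute to roots; other lines are dominated. Here the surviving (envelope) indices are i = 3, i = 2, i = 1, i = 0.
Intersections between consecutive envelope lines give the roots: for adjacent envelope indices i < j the intersection is x = (a_i − a_j) / (j − i). Reading off the sorted break points: {-4, -2, 7}.
Verification: at each break x_0, at least two indices attain the minimum of min_i(a_i + i · x_0).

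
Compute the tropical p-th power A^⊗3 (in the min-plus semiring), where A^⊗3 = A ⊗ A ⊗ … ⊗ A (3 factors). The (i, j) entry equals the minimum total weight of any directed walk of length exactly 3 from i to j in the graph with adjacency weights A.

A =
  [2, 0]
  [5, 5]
A^⊗3 =
  [6, 4]
  [9, 7]

Each entry (A^⊗3)_ij equals the minimum over all length-3 walks i = v_0 → v_1 → … → v_3 = j of Σ_t A[v_t][v_{t+1}]. For example, for (i, j) = (0, 1) we minimise over 4 possible intermediate vertex sequences; the minimum is 4, attained along the walk 0 → 0 → 0 → 1.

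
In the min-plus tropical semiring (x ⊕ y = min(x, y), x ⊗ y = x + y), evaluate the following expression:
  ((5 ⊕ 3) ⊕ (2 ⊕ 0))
((5 ⊕ 3) ⊕ (2 ⊕ 0)) = 0

Expand innermost to outermost. Recall ⊕ takes the minimum of its arguments and ⊗ takes their sum. Working out the expression ((5 ⊕ 3) ⊕ (2 ⊕ 0)) gives 0.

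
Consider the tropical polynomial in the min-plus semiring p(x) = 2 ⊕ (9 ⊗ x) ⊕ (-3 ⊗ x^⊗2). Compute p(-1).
p(-1) = -5

A tropical monomial a ⊗ x^⊗i evaluates to a + i · x. Evaluating each term at x = -1:
  Term 0 contributes 2 + 0 · -1 = 2
  Term 1 contributes 9 + 1 · -1 = 8
  Term 2 contributes -3 + 2 · -1 = -5
p(-1) = ⊕ of these = min[2, 8, -5] = -5.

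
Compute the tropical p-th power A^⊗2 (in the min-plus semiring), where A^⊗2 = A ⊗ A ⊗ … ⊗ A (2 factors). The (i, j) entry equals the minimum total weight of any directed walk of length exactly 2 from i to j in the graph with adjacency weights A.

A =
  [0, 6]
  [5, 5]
A^⊗2 =
  [0, 6]
  [5, 10]

Each entry (A^⊗2)_ij equals the minimum over all length-2 walks i = v_0 → v_1 → … → v_2 = j of Σ_t A[v_t][v_{t+1}]. For example, for (i, j) = (0, 1) we minimise over 2 possible intermediate vertex sequences; the minimum is 6, attained along the walk 0 → 0 → 1.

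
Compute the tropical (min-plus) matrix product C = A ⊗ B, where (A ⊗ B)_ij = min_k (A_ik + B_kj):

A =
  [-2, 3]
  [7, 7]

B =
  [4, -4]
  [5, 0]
A ⊗ B =
  [2, -6]
  [11, 3]

Apply the min-plus product entry-by-entry:
  C[0][0] = min over k of (A[0][0] + B[0][0] = -2 + 4 = 2, A[0][1] + B[1][0] = 3 + 5 = 8) = 2 (attained at k = 0)
  C[0][1] = min over k of (A[0][0] + B[0][1] = -2 + -4 = -6, A[0][1] + B[1][1] = 3 + 0 = 3) = -6 (attained at k = 0)
  C[1][0] = min over k of (A[1][0] + B[0][0] = 7 + 4 = 11, A[1][1] + B[1][0] = 7 + 5 = 12) = 11 (attained at k = 0)
  C[1][1] = min over k of (A[1][0] + B[0][1] = 7 + -4 = 3, A[1][1] + B[1][1] = 7 + 0 = 7) = 3 (attained at k = 0)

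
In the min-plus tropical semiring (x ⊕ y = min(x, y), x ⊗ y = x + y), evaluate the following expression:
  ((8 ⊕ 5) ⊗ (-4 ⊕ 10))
((8 ⊕ 5) ⊗ (-4 ⊕ 10)) = 1

Expand innermost to outermost. Recall ⊕ takes the minimum of its arguments and ⊗ takes their sum. Working out the expression ((8 ⊕ 5) ⊗ (-4 ⊕ 10)) gives 1.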